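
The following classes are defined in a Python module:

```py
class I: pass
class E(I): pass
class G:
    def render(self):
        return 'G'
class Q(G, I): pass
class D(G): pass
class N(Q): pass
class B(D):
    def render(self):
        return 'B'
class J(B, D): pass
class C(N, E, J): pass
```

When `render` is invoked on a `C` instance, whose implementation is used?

B

L[C] = C + merge(L[N], L[E], L[J], [N E J])
  take N:  [N Q G I object] + [E I object] + [J B D G object] + [N E J]
  take Q:  [Q G I object] + [E I object] + [J B D G object] + [E J]
  take E:  [G I object] + [E I object] + [J B D G object] + [E J]
  take J:  [G I object] + [I object] + [J B D G object] + [J]
  take B:  [G I object] + [I object] + [B D G object]
  take D:  [G I object] + [I object] + [D G object]
  take G:  [G I object] + [I object] + [G object]
  take I:  [I object] + [I object] + [object]
  take object:  [object] + [object] + [object]
MRO: C N Q E J B D G I object
render is defined in: B, G. First along the MRO is B.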